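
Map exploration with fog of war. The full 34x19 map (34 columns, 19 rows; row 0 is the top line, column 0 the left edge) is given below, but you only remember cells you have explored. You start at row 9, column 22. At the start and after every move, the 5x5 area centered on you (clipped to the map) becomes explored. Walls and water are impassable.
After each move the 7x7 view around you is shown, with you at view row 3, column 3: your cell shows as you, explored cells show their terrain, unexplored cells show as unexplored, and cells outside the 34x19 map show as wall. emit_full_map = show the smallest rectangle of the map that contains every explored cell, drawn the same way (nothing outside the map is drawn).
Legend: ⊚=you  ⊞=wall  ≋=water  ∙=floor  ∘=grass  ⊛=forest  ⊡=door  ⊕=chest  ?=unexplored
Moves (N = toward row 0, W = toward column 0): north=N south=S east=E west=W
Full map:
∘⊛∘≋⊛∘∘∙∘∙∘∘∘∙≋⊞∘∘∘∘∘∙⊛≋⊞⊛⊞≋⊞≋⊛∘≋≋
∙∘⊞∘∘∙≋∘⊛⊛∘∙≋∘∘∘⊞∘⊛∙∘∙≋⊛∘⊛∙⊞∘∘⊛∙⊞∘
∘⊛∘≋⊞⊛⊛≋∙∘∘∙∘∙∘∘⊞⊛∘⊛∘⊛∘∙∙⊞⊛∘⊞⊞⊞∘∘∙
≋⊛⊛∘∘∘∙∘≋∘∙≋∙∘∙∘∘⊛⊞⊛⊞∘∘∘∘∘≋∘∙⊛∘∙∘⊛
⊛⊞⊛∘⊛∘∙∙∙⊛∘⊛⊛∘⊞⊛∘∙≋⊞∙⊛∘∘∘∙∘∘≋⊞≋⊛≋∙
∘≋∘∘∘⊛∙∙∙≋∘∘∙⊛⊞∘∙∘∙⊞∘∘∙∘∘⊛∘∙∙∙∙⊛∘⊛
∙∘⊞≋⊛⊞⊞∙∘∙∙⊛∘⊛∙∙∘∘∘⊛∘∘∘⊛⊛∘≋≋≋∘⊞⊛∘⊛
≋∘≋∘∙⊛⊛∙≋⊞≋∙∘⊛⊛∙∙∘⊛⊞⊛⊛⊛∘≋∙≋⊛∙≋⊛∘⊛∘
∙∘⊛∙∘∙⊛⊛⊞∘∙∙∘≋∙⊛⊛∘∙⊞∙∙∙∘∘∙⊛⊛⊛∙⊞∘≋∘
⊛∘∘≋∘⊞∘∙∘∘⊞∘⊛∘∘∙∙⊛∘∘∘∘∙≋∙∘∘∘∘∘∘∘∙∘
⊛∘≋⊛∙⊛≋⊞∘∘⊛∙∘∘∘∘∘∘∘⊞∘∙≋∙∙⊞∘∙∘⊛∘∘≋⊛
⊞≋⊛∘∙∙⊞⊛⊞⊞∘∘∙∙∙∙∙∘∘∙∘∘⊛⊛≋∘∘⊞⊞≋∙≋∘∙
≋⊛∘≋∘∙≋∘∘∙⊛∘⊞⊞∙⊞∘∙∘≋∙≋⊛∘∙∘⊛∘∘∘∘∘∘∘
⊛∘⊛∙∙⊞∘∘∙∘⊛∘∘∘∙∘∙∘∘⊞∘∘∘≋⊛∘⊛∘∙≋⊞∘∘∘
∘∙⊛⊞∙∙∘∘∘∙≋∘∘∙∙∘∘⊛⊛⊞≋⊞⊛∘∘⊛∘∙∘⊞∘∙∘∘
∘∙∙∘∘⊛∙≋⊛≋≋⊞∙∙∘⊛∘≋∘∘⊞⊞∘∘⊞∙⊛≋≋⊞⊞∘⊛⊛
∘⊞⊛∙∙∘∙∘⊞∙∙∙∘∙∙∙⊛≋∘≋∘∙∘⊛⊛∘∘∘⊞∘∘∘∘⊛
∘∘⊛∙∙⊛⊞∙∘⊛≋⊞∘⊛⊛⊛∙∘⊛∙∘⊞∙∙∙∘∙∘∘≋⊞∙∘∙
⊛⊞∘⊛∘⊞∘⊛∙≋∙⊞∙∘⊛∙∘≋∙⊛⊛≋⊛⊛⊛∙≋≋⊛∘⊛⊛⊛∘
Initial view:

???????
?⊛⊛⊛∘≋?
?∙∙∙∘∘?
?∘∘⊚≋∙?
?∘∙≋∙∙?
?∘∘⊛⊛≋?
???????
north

???????
?∘∘∘⊛⊛?
?⊛⊛⊛∘≋?
?∙∙⊚∘∘?
?∘∘∙≋∙?
?∘∙≋∙∙?
?∘∘⊛⊛≋?

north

???????
?∘∘∙∘∘?
?∘∘∘⊛⊛?
?⊛⊛⊚∘≋?
?∙∙∙∘∘?
?∘∘∙≋∙?
?∘∙≋∙∙?

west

???????
?⊞∘∘∙∘∘
?⊛∘∘∘⊛⊛
?⊞⊛⊚⊛∘≋
?⊞∙∙∙∘∘
?∘∘∘∙≋∙
??∘∙≋∙∙

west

???????
?∙⊞∘∘∙∘
?∘⊛∘∘∘⊛
?⊛⊞⊚⊛⊛∘
?∙⊞∙∙∙∘
?∘∘∘∘∙≋
???∘∙≋∙

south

?∙⊞∘∘∙∘
?∘⊛∘∘∘⊛
?⊛⊞⊛⊛⊛∘
?∙⊞⊚∙∙∘
?∘∘∘∘∙≋
?∘⊞∘∙≋∙
???∘∘⊛⊛

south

?∘⊛∘∘∘⊛
?⊛⊞⊛⊛⊛∘
?∙⊞∙∙∙∘
?∘∘⊚∘∙≋
?∘⊞∘∙≋∙
?∘∙∘∘⊛⊛
???????

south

?⊛⊞⊛⊛⊛∘
?∙⊞∙∙∙∘
?∘∘∘∘∙≋
?∘⊞⊚∙≋∙
?∘∙∘∘⊛⊛
?∘≋∙≋⊛?
???????

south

?∙⊞∙∙∙∘
?∘∘∘∘∙≋
?∘⊞∘∙≋∙
?∘∙⊚∘⊛⊛
?∘≋∙≋⊛?
?∘⊞∘∘∘?
???????

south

?∘∘∘∘∙≋
?∘⊞∘∙≋∙
?∘∙∘∘⊛⊛
?∘≋⊚≋⊛?
?∘⊞∘∘∘?
?⊛⊞≋⊞⊛?
???????

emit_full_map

∙⊞∘∘∙∘∘
∘⊛∘∘∘⊛⊛
⊛⊞⊛⊛⊛∘≋
∙⊞∙∙∙∘∘
∘∘∘∘∙≋∙
∘⊞∘∙≋∙∙
∘∙∘∘⊛⊛≋
∘≋⊚≋⊛??
∘⊞∘∘∘??
⊛⊞≋⊞⊛??

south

?∘⊞∘∙≋∙
?∘∙∘∘⊛⊛
?∘≋∙≋⊛?
?∘⊞⊚∘∘?
?⊛⊞≋⊞⊛?
?∘∘⊞⊞∘?
???????

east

∘⊞∘∙≋∙∙
∘∙∘∘⊛⊛≋
∘≋∙≋⊛∘?
∘⊞∘⊚∘≋?
⊛⊞≋⊞⊛∘?
∘∘⊞⊞∘∘?
???????

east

⊞∘∙≋∙∙?
∙∘∘⊛⊛≋?
≋∙≋⊛∘∙?
⊞∘∘⊚≋⊛?
⊞≋⊞⊛∘∘?
∘⊞⊞∘∘⊞?
???????

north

∘∘∘∙≋∙?
⊞∘∙≋∙∙?
∙∘∘⊛⊛≋?
≋∙≋⊚∘∙?
⊞∘∘∘≋⊛?
⊞≋⊞⊛∘∘?
∘⊞⊞∘∘⊞?

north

⊞∙∙∙∘∘?
∘∘∘∙≋∙?
⊞∘∙≋∙∙?
∙∘∘⊚⊛≋?
≋∙≋⊛∘∙?
⊞∘∘∘≋⊛?
⊞≋⊞⊛∘∘?

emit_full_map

∙⊞∘∘∙∘∘
∘⊛∘∘∘⊛⊛
⊛⊞⊛⊛⊛∘≋
∙⊞∙∙∙∘∘
∘∘∘∘∙≋∙
∘⊞∘∙≋∙∙
∘∙∘∘⊚⊛≋
∘≋∙≋⊛∘∙
∘⊞∘∘∘≋⊛
⊛⊞≋⊞⊛∘∘
∘∘⊞⊞∘∘⊞

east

∙∙∙∘∘??
∘∘∙≋∙∘?
∘∙≋∙∙⊞?
∘∘⊛⊚≋∘?
∙≋⊛∘∙∘?
∘∘∘≋⊛∘?
≋⊞⊛∘∘??

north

⊛⊛⊛∘≋??
∙∙∙∘∘∙?
∘∘∙≋∙∘?
∘∙≋⊚∙⊞?
∘∘⊛⊛≋∘?
∙≋⊛∘∙∘?
∘∘∘≋⊛∘?

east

⊛⊛∘≋???
∙∙∘∘∙⊛?
∘∙≋∙∘∘?
∙≋∙⊚⊞∘?
∘⊛⊛≋∘∘?
≋⊛∘∙∘⊛?
∘∘≋⊛∘??

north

∘∘⊛⊛???
⊛⊛∘≋∙≋?
∙∙∘∘∙⊛?
∘∙≋⊚∘∘?
∙≋∙∙⊞∘?
∘⊛⊛≋∘∘?
≋⊛∘∙∘⊛?

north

∘∙∘∘???
∘∘⊛⊛∘≋?
⊛⊛∘≋∙≋?
∙∙∘⊚∙⊛?
∘∙≋∙∘∘?
∙≋∙∙⊞∘?
∘⊛⊛≋∘∘?

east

∙∘∘????
∘⊛⊛∘≋≋?
⊛∘≋∙≋⊛?
∙∘∘⊚⊛⊛?
∙≋∙∘∘∘?
≋∙∙⊞∘∙?
⊛⊛≋∘∘??

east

∘∘?????
⊛⊛∘≋≋≋?
∘≋∙≋⊛∙?
∘∘∙⊚⊛⊛?
≋∙∘∘∘∘?
∙∙⊞∘∙∘?
⊛≋∘∘???

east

∘??????
⊛∘≋≋≋∘?
≋∙≋⊛∙≋?
∘∙⊛⊚⊛∙?
∙∘∘∘∘∘?
∙⊞∘∙∘⊛?
≋∘∘????

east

???????
∘≋≋≋∘⊞?
∙≋⊛∙≋⊛?
∙⊛⊛⊚∙⊞?
∘∘∘∘∘∘?
⊞∘∙∘⊛∘?
∘∘?????

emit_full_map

∙⊞∘∘∙∘∘??????
∘⊛∘∘∘⊛⊛∘≋≋≋∘⊞
⊛⊞⊛⊛⊛∘≋∙≋⊛∙≋⊛
∙⊞∙∙∙∘∘∙⊛⊛⊚∙⊞
∘∘∘∘∙≋∙∘∘∘∘∘∘
∘⊞∘∙≋∙∙⊞∘∙∘⊛∘
∘∙∘∘⊛⊛≋∘∘????
∘≋∙≋⊛∘∙∘⊛????
∘⊞∘∘∘≋⊛∘?????
⊛⊞≋⊞⊛∘∘??????
∘∘⊞⊞∘∘⊞??????


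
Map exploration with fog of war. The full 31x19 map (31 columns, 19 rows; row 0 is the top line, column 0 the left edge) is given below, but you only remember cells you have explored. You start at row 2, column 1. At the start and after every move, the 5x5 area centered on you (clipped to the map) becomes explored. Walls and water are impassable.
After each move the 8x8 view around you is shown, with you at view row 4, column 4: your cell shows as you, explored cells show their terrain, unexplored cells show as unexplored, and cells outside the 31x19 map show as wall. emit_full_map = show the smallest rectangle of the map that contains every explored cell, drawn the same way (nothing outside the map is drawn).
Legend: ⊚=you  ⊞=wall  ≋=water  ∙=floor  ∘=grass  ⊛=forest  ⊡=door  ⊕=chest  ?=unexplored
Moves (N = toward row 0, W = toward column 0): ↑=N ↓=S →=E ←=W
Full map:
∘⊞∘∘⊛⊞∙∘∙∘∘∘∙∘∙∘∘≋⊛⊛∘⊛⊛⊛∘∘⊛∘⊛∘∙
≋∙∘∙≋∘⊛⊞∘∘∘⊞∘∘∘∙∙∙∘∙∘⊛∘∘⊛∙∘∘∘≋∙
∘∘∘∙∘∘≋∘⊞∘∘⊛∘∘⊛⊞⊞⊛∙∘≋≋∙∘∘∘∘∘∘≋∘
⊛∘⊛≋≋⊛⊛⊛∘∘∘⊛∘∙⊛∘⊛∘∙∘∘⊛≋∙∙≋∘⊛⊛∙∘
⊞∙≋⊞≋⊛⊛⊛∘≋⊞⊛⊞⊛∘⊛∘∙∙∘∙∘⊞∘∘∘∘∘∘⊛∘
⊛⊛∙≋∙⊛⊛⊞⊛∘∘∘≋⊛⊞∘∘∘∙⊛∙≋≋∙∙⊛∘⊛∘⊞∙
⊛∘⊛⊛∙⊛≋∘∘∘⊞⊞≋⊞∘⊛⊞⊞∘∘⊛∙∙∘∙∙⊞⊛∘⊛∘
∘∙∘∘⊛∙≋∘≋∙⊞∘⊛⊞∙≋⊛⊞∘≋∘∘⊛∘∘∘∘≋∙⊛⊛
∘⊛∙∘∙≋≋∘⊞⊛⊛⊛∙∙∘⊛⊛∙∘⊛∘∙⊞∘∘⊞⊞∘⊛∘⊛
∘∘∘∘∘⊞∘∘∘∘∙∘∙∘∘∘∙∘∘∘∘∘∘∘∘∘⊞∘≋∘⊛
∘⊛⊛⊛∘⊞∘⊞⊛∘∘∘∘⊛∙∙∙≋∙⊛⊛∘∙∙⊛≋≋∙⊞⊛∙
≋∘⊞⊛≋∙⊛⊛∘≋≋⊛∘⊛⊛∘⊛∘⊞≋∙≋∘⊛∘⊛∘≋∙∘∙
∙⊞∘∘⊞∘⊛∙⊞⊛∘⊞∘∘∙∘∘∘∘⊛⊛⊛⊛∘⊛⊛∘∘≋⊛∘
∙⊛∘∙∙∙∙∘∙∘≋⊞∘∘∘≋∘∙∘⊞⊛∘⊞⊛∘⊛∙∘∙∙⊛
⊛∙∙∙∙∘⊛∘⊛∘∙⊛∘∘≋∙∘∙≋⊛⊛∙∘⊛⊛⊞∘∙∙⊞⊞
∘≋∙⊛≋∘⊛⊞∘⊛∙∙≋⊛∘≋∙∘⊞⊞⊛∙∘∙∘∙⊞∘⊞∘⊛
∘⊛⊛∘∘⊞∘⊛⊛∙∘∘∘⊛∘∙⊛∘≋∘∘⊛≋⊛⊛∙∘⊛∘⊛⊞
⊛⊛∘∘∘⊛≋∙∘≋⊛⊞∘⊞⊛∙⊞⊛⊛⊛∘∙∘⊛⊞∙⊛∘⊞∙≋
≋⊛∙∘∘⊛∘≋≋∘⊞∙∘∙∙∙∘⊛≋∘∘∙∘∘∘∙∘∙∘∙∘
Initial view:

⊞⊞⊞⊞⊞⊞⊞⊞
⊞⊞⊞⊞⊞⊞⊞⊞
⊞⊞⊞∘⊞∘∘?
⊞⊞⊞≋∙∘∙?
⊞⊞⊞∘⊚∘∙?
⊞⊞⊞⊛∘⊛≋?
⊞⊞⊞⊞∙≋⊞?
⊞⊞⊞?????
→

⊞⊞⊞⊞⊞⊞⊞⊞
⊞⊞⊞⊞⊞⊞⊞⊞
⊞⊞∘⊞∘∘⊛?
⊞⊞≋∙∘∙≋?
⊞⊞∘∘⊚∙∘?
⊞⊞⊛∘⊛≋≋?
⊞⊞⊞∙≋⊞≋?
⊞⊞??????

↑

⊞⊞⊞⊞⊞⊞⊞⊞
⊞⊞⊞⊞⊞⊞⊞⊞
⊞⊞⊞⊞⊞⊞⊞⊞
⊞⊞∘⊞∘∘⊛?
⊞⊞≋∙⊚∙≋?
⊞⊞∘∘∘∙∘?
⊞⊞⊛∘⊛≋≋?
⊞⊞⊞∙≋⊞≋?

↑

⊞⊞⊞⊞⊞⊞⊞⊞
⊞⊞⊞⊞⊞⊞⊞⊞
⊞⊞⊞⊞⊞⊞⊞⊞
⊞⊞⊞⊞⊞⊞⊞⊞
⊞⊞∘⊞⊚∘⊛?
⊞⊞≋∙∘∙≋?
⊞⊞∘∘∘∙∘?
⊞⊞⊛∘⊛≋≋?

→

⊞⊞⊞⊞⊞⊞⊞⊞
⊞⊞⊞⊞⊞⊞⊞⊞
⊞⊞⊞⊞⊞⊞⊞⊞
⊞⊞⊞⊞⊞⊞⊞⊞
⊞∘⊞∘⊚⊛⊞?
⊞≋∙∘∙≋∘?
⊞∘∘∘∙∘∘?
⊞⊛∘⊛≋≋??

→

⊞⊞⊞⊞⊞⊞⊞⊞
⊞⊞⊞⊞⊞⊞⊞⊞
⊞⊞⊞⊞⊞⊞⊞⊞
⊞⊞⊞⊞⊞⊞⊞⊞
∘⊞∘∘⊚⊞∙?
≋∙∘∙≋∘⊛?
∘∘∘∙∘∘≋?
⊛∘⊛≋≋???

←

⊞⊞⊞⊞⊞⊞⊞⊞
⊞⊞⊞⊞⊞⊞⊞⊞
⊞⊞⊞⊞⊞⊞⊞⊞
⊞⊞⊞⊞⊞⊞⊞⊞
⊞∘⊞∘⊚⊛⊞∙
⊞≋∙∘∙≋∘⊛
⊞∘∘∘∙∘∘≋
⊞⊛∘⊛≋≋??

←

⊞⊞⊞⊞⊞⊞⊞⊞
⊞⊞⊞⊞⊞⊞⊞⊞
⊞⊞⊞⊞⊞⊞⊞⊞
⊞⊞⊞⊞⊞⊞⊞⊞
⊞⊞∘⊞⊚∘⊛⊞
⊞⊞≋∙∘∙≋∘
⊞⊞∘∘∘∙∘∘
⊞⊞⊛∘⊛≋≋?

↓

⊞⊞⊞⊞⊞⊞⊞⊞
⊞⊞⊞⊞⊞⊞⊞⊞
⊞⊞⊞⊞⊞⊞⊞⊞
⊞⊞∘⊞∘∘⊛⊞
⊞⊞≋∙⊚∙≋∘
⊞⊞∘∘∘∙∘∘
⊞⊞⊛∘⊛≋≋?
⊞⊞⊞∙≋⊞≋?

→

⊞⊞⊞⊞⊞⊞⊞⊞
⊞⊞⊞⊞⊞⊞⊞⊞
⊞⊞⊞⊞⊞⊞⊞⊞
⊞∘⊞∘∘⊛⊞∙
⊞≋∙∘⊚≋∘⊛
⊞∘∘∘∙∘∘≋
⊞⊛∘⊛≋≋⊛?
⊞⊞∙≋⊞≋??

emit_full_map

∘⊞∘∘⊛⊞∙
≋∙∘⊚≋∘⊛
∘∘∘∙∘∘≋
⊛∘⊛≋≋⊛?
⊞∙≋⊞≋??

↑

⊞⊞⊞⊞⊞⊞⊞⊞
⊞⊞⊞⊞⊞⊞⊞⊞
⊞⊞⊞⊞⊞⊞⊞⊞
⊞⊞⊞⊞⊞⊞⊞⊞
⊞∘⊞∘⊚⊛⊞∙
⊞≋∙∘∙≋∘⊛
⊞∘∘∘∙∘∘≋
⊞⊛∘⊛≋≋⊛?

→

⊞⊞⊞⊞⊞⊞⊞⊞
⊞⊞⊞⊞⊞⊞⊞⊞
⊞⊞⊞⊞⊞⊞⊞⊞
⊞⊞⊞⊞⊞⊞⊞⊞
∘⊞∘∘⊚⊞∙?
≋∙∘∙≋∘⊛?
∘∘∘∙∘∘≋?
⊛∘⊛≋≋⊛??

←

⊞⊞⊞⊞⊞⊞⊞⊞
⊞⊞⊞⊞⊞⊞⊞⊞
⊞⊞⊞⊞⊞⊞⊞⊞
⊞⊞⊞⊞⊞⊞⊞⊞
⊞∘⊞∘⊚⊛⊞∙
⊞≋∙∘∙≋∘⊛
⊞∘∘∘∙∘∘≋
⊞⊛∘⊛≋≋⊛?

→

⊞⊞⊞⊞⊞⊞⊞⊞
⊞⊞⊞⊞⊞⊞⊞⊞
⊞⊞⊞⊞⊞⊞⊞⊞
⊞⊞⊞⊞⊞⊞⊞⊞
∘⊞∘∘⊚⊞∙?
≋∙∘∙≋∘⊛?
∘∘∘∙∘∘≋?
⊛∘⊛≋≋⊛??


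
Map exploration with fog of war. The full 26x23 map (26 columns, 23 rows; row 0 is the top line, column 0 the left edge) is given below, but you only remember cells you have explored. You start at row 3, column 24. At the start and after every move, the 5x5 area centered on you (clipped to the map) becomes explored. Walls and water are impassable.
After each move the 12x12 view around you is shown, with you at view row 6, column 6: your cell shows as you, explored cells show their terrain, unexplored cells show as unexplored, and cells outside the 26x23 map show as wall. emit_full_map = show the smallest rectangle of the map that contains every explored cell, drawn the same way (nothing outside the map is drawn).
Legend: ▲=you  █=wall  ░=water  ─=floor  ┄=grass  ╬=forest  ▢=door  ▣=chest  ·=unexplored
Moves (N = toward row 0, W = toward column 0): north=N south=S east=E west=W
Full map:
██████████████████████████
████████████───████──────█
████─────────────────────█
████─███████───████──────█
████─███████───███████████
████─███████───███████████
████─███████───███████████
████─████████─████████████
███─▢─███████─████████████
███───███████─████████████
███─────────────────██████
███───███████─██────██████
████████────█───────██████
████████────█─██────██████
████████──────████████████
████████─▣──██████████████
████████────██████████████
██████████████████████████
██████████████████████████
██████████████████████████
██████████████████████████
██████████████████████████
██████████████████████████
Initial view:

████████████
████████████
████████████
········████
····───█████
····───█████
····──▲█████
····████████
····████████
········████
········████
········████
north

████████████
████████████
████████████
████████████
····████████
····───█████
····──▲█████
····───█████
····████████
····████████
········████
········████

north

████████████
████████████
████████████
████████████
████████████
····████████
····──▲█████
····───█████
····───█████
····████████
····████████
········████

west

████████████
████████████
████████████
████████████
████████████
····████████
····──▲─████
····────████
····────████
·····███████
·····███████
·········███

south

████████████
████████████
████████████
████████████
····████████
····────████
····──▲─████
····────████
····████████
·····███████
·········███
·········███

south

████████████
████████████
████████████
····████████
····────████
····────████
····──▲─████
····████████
····████████
·········███
·········███
·········███

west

████████████
████████████
████████████
·····███████
····─────███
····─────███
····──▲──███
····████████
····████████
··········██
··········██
··········██

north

████████████
████████████
████████████
████████████
····████████
····─────███
····──▲──███
····─────███
····████████
····████████
··········██
··········██

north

████████████
████████████
████████████
████████████
████████████
····████████
····──▲──███
····─────███
····─────███
····████████
····████████
··········██

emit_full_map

██████
──▲──█
─────█
─────█
██████
██████

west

████████████
████████████
████████████
████████████
████████████
····████████
····──▲───██
····──────██
····──────██
·····███████
·····███████
···········█

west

████████████
████████████
████████████
████████████
████████████
····████████
····█─▲────█
····───────█
····█──────█
······██████
······██████
············

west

████████████
████████████
████████████
████████████
████████████
····████████
····██▲─────
····────────
····██──────
·······█████
·······█████
············

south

████████████
████████████
████████████
████████████
····████████
····██──────
····──▲─────
····██──────
····████████
·······█████
············
············

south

████████████
████████████
████████████
····████████
····██──────
····────────
····██▲─────
····████████
····████████
············
············
············

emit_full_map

█████████
██──────█
────────█
██▲─────█
█████████
█████████

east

████████████
████████████
████████████
···█████████
···██──────█
···────────█
···██─▲────█
···█████████
···█████████
············
············
············

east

████████████
████████████
████████████
··██████████
··██──────██
··────────██
··██──▲───██
··██████████
··██████████
···········█
···········█
···········█

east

████████████
████████████
████████████
·███████████
·██──────███
·────────███
·██───▲──███
·███████████
·███████████
··········██
··········██
··········██

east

████████████
████████████
████████████
████████████
██──────████
────────████
██────▲─████
████████████
████████████
·········███
·········███
·········███

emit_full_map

█████████
██──────█
────────█
██────▲─█
█████████
█████████

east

████████████
████████████
████████████
████████████
█──────█████
───────█████
█─────▲█████
████████████
████████████
········████
········████
········████

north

████████████
████████████
████████████
████████████
████████████
█──────█████
──────▲█████
█──────█████
████████████
████████████
········████
········████

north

████████████
████████████
████████████
████████████
████████████
████████████
█─────▲█████
───────█████
█──────█████
████████████
████████████
········████

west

████████████
████████████
████████████
████████████
████████████
████████████
██────▲─████
────────████
██──────████
████████████
████████████
·········███

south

████████████
████████████
████████████
████████████
████████████
██──────████
──────▲─████
██──────████
████████████
████████████
·········███
·········███

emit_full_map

█████████
██──────█
──────▲─█
██──────█
█████████
█████████

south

████████████
████████████
████████████
████████████
██──────████
────────████
██────▲─████
████████████
████████████
·········███
·········███
·········███

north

████████████
████████████
████████████
████████████
████████████
██──────████
──────▲─████
██──────████
████████████
████████████
·········███
·········███

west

████████████
████████████
████████████
████████████
·███████████
·██──────███
·─────▲──███
·██──────███
·███████████
·███████████
··········██
··········██

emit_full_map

█████████
██──────█
─────▲──█
██──────█
█████████
█████████


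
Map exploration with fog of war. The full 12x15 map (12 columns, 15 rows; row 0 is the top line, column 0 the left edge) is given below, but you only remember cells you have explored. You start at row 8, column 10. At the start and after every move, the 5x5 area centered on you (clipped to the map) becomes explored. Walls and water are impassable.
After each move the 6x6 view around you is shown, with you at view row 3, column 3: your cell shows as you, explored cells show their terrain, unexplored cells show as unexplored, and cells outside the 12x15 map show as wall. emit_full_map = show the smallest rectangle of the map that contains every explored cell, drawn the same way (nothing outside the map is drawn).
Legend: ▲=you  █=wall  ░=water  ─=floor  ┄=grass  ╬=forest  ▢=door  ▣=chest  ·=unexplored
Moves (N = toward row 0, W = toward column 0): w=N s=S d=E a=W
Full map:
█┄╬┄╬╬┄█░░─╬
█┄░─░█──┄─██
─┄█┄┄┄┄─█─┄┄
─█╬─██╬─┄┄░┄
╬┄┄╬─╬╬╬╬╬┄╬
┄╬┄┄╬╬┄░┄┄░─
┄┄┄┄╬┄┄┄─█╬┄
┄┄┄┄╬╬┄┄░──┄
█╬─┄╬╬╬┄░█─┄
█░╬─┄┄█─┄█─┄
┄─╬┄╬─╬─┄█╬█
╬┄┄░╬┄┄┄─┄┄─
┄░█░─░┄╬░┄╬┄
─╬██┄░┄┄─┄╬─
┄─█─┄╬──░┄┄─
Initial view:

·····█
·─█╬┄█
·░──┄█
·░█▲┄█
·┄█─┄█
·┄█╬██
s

·─█╬┄█
·░──┄█
·░█─┄█
·┄█▲┄█
·┄█╬██
·─┄┄─█

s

·░──┄█
·░█─┄█
·┄█─┄█
·┄█▲██
·─┄┄─█
·░┄╬┄█

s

·░█─┄█
·┄█─┄█
·┄█╬██
·─┄▲─█
·░┄╬┄█
·─┄╬─█

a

··░█─┄
·─┄█─┄
·─┄█╬█
·┄─▲┄─
·╬░┄╬┄
·┄─┄╬─

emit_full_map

·─█╬┄
·░──┄
·░█─┄
─┄█─┄
─┄█╬█
┄─▲┄─
╬░┄╬┄
┄─┄╬─

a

···░█─
·█─┄█─
·╬─┄█╬
·┄┄▲┄┄
·┄╬░┄╬
·┄┄─┄╬

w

···░──
·╬┄░█─
·█─┄█─
·╬─▲█╬
·┄┄─┄┄
·┄╬░┄╬

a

····░─
·╬╬┄░█
·┄█─┄█
·─╬▲┄█
·┄┄┄─┄
·░┄╬░┄

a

·····░
·╬╬╬┄░
·┄┄█─┄
·╬─▲─┄
·╬┄┄┄─
·─░┄╬░

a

······
·┄╬╬╬┄
·─┄┄█─
·┄╬▲╬─
·░╬┄┄┄
·░─░┄╬

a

······
·─┄╬╬╬
·╬─┄┄█
·╬┄▲─╬
·┄░╬┄┄
·█░─░┄

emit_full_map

······─█╬┄
······░──┄
─┄╬╬╬┄░█─┄
╬─┄┄█─┄█─┄
╬┄▲─╬─┄█╬█
┄░╬┄┄┄─┄┄─
█░─░┄╬░┄╬┄
····┄┄─┄╬─


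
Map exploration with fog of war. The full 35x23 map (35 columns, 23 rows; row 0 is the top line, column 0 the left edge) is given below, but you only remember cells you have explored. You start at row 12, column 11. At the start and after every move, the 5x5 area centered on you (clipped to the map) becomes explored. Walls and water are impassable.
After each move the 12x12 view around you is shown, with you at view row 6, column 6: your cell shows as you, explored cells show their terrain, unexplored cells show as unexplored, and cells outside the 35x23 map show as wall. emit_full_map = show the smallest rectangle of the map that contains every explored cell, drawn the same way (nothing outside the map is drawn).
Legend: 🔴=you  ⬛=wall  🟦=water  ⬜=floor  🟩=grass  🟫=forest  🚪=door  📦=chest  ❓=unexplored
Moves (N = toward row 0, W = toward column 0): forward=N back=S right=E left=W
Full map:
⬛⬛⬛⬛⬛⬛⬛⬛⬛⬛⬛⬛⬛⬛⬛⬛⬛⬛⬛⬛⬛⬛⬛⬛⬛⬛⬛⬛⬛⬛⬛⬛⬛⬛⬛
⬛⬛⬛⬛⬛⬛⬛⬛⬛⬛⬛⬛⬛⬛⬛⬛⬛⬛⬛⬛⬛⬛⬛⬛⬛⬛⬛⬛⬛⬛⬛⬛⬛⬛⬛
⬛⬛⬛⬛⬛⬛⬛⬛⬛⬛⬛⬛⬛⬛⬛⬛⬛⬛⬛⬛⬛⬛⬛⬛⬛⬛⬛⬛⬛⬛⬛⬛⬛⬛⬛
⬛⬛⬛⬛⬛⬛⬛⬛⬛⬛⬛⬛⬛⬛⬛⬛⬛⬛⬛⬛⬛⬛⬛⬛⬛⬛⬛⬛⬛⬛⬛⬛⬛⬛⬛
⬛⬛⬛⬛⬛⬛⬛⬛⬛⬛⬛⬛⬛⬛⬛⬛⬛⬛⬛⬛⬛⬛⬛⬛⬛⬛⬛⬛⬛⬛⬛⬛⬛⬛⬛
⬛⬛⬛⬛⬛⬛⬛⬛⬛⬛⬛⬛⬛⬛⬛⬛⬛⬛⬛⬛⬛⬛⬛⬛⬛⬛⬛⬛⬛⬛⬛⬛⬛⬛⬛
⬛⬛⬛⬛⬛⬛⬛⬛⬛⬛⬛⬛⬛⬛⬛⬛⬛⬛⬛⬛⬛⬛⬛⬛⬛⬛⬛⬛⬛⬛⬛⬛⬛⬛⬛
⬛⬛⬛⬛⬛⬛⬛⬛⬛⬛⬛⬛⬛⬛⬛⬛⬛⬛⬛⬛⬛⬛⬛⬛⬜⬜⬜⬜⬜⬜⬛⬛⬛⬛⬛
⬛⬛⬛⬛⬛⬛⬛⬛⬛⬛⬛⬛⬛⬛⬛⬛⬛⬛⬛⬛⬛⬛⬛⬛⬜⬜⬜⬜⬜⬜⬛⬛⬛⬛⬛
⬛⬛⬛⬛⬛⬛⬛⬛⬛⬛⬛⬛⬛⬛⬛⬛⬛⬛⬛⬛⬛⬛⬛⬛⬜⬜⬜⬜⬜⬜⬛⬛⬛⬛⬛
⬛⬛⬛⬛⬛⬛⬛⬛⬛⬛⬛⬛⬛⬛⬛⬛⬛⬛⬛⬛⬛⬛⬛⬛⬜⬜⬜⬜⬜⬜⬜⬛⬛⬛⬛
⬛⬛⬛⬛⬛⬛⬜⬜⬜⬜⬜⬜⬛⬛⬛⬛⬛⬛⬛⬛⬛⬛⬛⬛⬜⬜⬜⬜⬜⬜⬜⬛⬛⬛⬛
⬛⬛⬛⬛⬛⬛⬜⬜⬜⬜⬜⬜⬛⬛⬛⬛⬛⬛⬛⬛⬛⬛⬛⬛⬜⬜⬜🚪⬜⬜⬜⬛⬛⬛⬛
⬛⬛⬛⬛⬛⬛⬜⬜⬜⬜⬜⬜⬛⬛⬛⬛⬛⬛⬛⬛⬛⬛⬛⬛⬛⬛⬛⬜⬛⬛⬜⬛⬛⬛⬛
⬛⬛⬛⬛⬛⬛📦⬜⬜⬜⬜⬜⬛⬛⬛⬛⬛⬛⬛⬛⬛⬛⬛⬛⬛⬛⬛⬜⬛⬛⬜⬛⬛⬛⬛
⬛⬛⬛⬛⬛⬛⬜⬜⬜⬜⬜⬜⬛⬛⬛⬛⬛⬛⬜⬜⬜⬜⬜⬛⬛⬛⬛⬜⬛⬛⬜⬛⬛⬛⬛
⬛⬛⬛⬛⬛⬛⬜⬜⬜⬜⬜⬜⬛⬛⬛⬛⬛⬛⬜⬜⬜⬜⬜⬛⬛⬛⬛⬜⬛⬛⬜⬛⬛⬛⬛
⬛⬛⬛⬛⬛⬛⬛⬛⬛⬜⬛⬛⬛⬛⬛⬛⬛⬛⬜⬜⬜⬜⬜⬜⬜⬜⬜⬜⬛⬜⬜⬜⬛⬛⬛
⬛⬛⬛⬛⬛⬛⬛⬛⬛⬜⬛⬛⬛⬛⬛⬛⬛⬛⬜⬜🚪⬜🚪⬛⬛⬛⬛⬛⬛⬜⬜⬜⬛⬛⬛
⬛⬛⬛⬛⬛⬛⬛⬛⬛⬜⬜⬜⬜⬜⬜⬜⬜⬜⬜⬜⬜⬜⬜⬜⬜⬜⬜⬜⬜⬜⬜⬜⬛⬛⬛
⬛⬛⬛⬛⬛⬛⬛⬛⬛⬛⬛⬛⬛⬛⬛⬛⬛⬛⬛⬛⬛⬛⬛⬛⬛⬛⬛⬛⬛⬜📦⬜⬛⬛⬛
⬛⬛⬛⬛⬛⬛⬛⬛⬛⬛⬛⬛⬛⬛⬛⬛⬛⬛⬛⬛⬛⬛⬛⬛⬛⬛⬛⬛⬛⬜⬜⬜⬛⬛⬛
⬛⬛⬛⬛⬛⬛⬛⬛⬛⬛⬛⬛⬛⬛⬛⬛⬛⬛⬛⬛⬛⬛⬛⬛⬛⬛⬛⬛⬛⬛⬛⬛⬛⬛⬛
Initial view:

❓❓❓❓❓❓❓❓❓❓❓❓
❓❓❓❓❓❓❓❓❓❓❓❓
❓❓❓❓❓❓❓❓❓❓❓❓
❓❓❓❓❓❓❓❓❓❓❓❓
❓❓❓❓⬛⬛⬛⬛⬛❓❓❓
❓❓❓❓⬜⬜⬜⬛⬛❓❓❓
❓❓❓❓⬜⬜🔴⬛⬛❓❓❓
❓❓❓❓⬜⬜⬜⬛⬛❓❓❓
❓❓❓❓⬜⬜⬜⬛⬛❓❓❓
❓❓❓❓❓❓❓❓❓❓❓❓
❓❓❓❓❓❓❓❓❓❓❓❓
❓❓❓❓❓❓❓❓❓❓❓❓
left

❓❓❓❓❓❓❓❓❓❓❓❓
❓❓❓❓❓❓❓❓❓❓❓❓
❓❓❓❓❓❓❓❓❓❓❓❓
❓❓❓❓❓❓❓❓❓❓❓❓
❓❓❓❓⬛⬛⬛⬛⬛⬛❓❓
❓❓❓❓⬜⬜⬜⬜⬛⬛❓❓
❓❓❓❓⬜⬜🔴⬜⬛⬛❓❓
❓❓❓❓⬜⬜⬜⬜⬛⬛❓❓
❓❓❓❓⬜⬜⬜⬜⬛⬛❓❓
❓❓❓❓❓❓❓❓❓❓❓❓
❓❓❓❓❓❓❓❓❓❓❓❓
❓❓❓❓❓❓❓❓❓❓❓❓

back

❓❓❓❓❓❓❓❓❓❓❓❓
❓❓❓❓❓❓❓❓❓❓❓❓
❓❓❓❓❓❓❓❓❓❓❓❓
❓❓❓❓⬛⬛⬛⬛⬛⬛❓❓
❓❓❓❓⬜⬜⬜⬜⬛⬛❓❓
❓❓❓❓⬜⬜⬜⬜⬛⬛❓❓
❓❓❓❓⬜⬜🔴⬜⬛⬛❓❓
❓❓❓❓⬜⬜⬜⬜⬛⬛❓❓
❓❓❓❓⬜⬜⬜⬜⬛❓❓❓
❓❓❓❓❓❓❓❓❓❓❓❓
❓❓❓❓❓❓❓❓❓❓❓❓
❓❓❓❓❓❓❓❓❓❓❓❓

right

❓❓❓❓❓❓❓❓❓❓❓❓
❓❓❓❓❓❓❓❓❓❓❓❓
❓❓❓❓❓❓❓❓❓❓❓❓
❓❓❓⬛⬛⬛⬛⬛⬛❓❓❓
❓❓❓⬜⬜⬜⬜⬛⬛❓❓❓
❓❓❓⬜⬜⬜⬜⬛⬛❓❓❓
❓❓❓⬜⬜⬜🔴⬛⬛❓❓❓
❓❓❓⬜⬜⬜⬜⬛⬛❓❓❓
❓❓❓⬜⬜⬜⬜⬛⬛❓❓❓
❓❓❓❓❓❓❓❓❓❓❓❓
❓❓❓❓❓❓❓❓❓❓❓❓
❓❓❓❓❓❓❓❓❓❓❓❓

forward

❓❓❓❓❓❓❓❓❓❓❓❓
❓❓❓❓❓❓❓❓❓❓❓❓
❓❓❓❓❓❓❓❓❓❓❓❓
❓❓❓❓❓❓❓❓❓❓❓❓
❓❓❓⬛⬛⬛⬛⬛⬛❓❓❓
❓❓❓⬜⬜⬜⬜⬛⬛❓❓❓
❓❓❓⬜⬜⬜🔴⬛⬛❓❓❓
❓❓❓⬜⬜⬜⬜⬛⬛❓❓❓
❓❓❓⬜⬜⬜⬜⬛⬛❓❓❓
❓❓❓⬜⬜⬜⬜⬛⬛❓❓❓
❓❓❓❓❓❓❓❓❓❓❓❓
❓❓❓❓❓❓❓❓❓❓❓❓

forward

❓❓❓❓❓❓❓❓❓❓❓❓
❓❓❓❓❓❓❓❓❓❓❓❓
❓❓❓❓❓❓❓❓❓❓❓❓
❓❓❓❓❓❓❓❓❓❓❓❓
❓❓❓❓⬛⬛⬛⬛⬛❓❓❓
❓❓❓⬛⬛⬛⬛⬛⬛❓❓❓
❓❓❓⬜⬜⬜🔴⬛⬛❓❓❓
❓❓❓⬜⬜⬜⬜⬛⬛❓❓❓
❓❓❓⬜⬜⬜⬜⬛⬛❓❓❓
❓❓❓⬜⬜⬜⬜⬛⬛❓❓❓
❓❓❓⬜⬜⬜⬜⬛⬛❓❓❓
❓❓❓❓❓❓❓❓❓❓❓❓

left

❓❓❓❓❓❓❓❓❓❓❓❓
❓❓❓❓❓❓❓❓❓❓❓❓
❓❓❓❓❓❓❓❓❓❓❓❓
❓❓❓❓❓❓❓❓❓❓❓❓
❓❓❓❓⬛⬛⬛⬛⬛⬛❓❓
❓❓❓❓⬛⬛⬛⬛⬛⬛❓❓
❓❓❓❓⬜⬜🔴⬜⬛⬛❓❓
❓❓❓❓⬜⬜⬜⬜⬛⬛❓❓
❓❓❓❓⬜⬜⬜⬜⬛⬛❓❓
❓❓❓❓⬜⬜⬜⬜⬛⬛❓❓
❓❓❓❓⬜⬜⬜⬜⬛⬛❓❓
❓❓❓❓❓❓❓❓❓❓❓❓

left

❓❓❓❓❓❓❓❓❓❓❓❓
❓❓❓❓❓❓❓❓❓❓❓❓
❓❓❓❓❓❓❓❓❓❓❓❓
❓❓❓❓❓❓❓❓❓❓❓❓
❓❓❓❓⬛⬛⬛⬛⬛⬛⬛❓
❓❓❓❓⬛⬛⬛⬛⬛⬛⬛❓
❓❓❓❓⬜⬜🔴⬜⬜⬛⬛❓
❓❓❓❓⬜⬜⬜⬜⬜⬛⬛❓
❓❓❓❓⬜⬜⬜⬜⬜⬛⬛❓
❓❓❓❓❓⬜⬜⬜⬜⬛⬛❓
❓❓❓❓❓⬜⬜⬜⬜⬛⬛❓
❓❓❓❓❓❓❓❓❓❓❓❓

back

❓❓❓❓❓❓❓❓❓❓❓❓
❓❓❓❓❓❓❓❓❓❓❓❓
❓❓❓❓❓❓❓❓❓❓❓❓
❓❓❓❓⬛⬛⬛⬛⬛⬛⬛❓
❓❓❓❓⬛⬛⬛⬛⬛⬛⬛❓
❓❓❓❓⬜⬜⬜⬜⬜⬛⬛❓
❓❓❓❓⬜⬜🔴⬜⬜⬛⬛❓
❓❓❓❓⬜⬜⬜⬜⬜⬛⬛❓
❓❓❓❓⬜⬜⬜⬜⬜⬛⬛❓
❓❓❓❓❓⬜⬜⬜⬜⬛⬛❓
❓❓❓❓❓❓❓❓❓❓❓❓
❓❓❓❓❓❓❓❓❓❓❓❓

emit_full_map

⬛⬛⬛⬛⬛⬛⬛
⬛⬛⬛⬛⬛⬛⬛
⬜⬜⬜⬜⬜⬛⬛
⬜⬜🔴⬜⬜⬛⬛
⬜⬜⬜⬜⬜⬛⬛
⬜⬜⬜⬜⬜⬛⬛
❓⬜⬜⬜⬜⬛⬛

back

❓❓❓❓❓❓❓❓❓❓❓❓
❓❓❓❓❓❓❓❓❓❓❓❓
❓❓❓❓⬛⬛⬛⬛⬛⬛⬛❓
❓❓❓❓⬛⬛⬛⬛⬛⬛⬛❓
❓❓❓❓⬜⬜⬜⬜⬜⬛⬛❓
❓❓❓❓⬜⬜⬜⬜⬜⬛⬛❓
❓❓❓❓⬜⬜🔴⬜⬜⬛⬛❓
❓❓❓❓⬜⬜⬜⬜⬜⬛⬛❓
❓❓❓❓⬜⬜⬜⬜⬜⬛⬛❓
❓❓❓❓❓❓❓❓❓❓❓❓
❓❓❓❓❓❓❓❓❓❓❓❓
❓❓❓❓❓❓❓❓❓❓❓❓

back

❓❓❓❓❓❓❓❓❓❓❓❓
❓❓❓❓⬛⬛⬛⬛⬛⬛⬛❓
❓❓❓❓⬛⬛⬛⬛⬛⬛⬛❓
❓❓❓❓⬜⬜⬜⬜⬜⬛⬛❓
❓❓❓❓⬜⬜⬜⬜⬜⬛⬛❓
❓❓❓❓⬜⬜⬜⬜⬜⬛⬛❓
❓❓❓❓⬜⬜🔴⬜⬜⬛⬛❓
❓❓❓❓⬜⬜⬜⬜⬜⬛⬛❓
❓❓❓❓⬜⬜⬜⬜⬜❓❓❓
❓❓❓❓❓❓❓❓❓❓❓❓
❓❓❓❓❓❓❓❓❓❓❓❓
❓❓❓❓❓❓❓❓❓❓❓❓

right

❓❓❓❓❓❓❓❓❓❓❓❓
❓❓❓⬛⬛⬛⬛⬛⬛⬛❓❓
❓❓❓⬛⬛⬛⬛⬛⬛⬛❓❓
❓❓❓⬜⬜⬜⬜⬜⬛⬛❓❓
❓❓❓⬜⬜⬜⬜⬜⬛⬛❓❓
❓❓❓⬜⬜⬜⬜⬜⬛⬛❓❓
❓❓❓⬜⬜⬜🔴⬜⬛⬛❓❓
❓❓❓⬜⬜⬜⬜⬜⬛⬛❓❓
❓❓❓⬜⬜⬜⬜⬜⬛❓❓❓
❓❓❓❓❓❓❓❓❓❓❓❓
❓❓❓❓❓❓❓❓❓❓❓❓
❓❓❓❓❓❓❓❓❓❓❓❓

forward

❓❓❓❓❓❓❓❓❓❓❓❓
❓❓❓❓❓❓❓❓❓❓❓❓
❓❓❓⬛⬛⬛⬛⬛⬛⬛❓❓
❓❓❓⬛⬛⬛⬛⬛⬛⬛❓❓
❓❓❓⬜⬜⬜⬜⬜⬛⬛❓❓
❓❓❓⬜⬜⬜⬜⬜⬛⬛❓❓
❓❓❓⬜⬜⬜🔴⬜⬛⬛❓❓
❓❓❓⬜⬜⬜⬜⬜⬛⬛❓❓
❓❓❓⬜⬜⬜⬜⬜⬛⬛❓❓
❓❓❓⬜⬜⬜⬜⬜⬛❓❓❓
❓❓❓❓❓❓❓❓❓❓❓❓
❓❓❓❓❓❓❓❓❓❓❓❓

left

❓❓❓❓❓❓❓❓❓❓❓❓
❓❓❓❓❓❓❓❓❓❓❓❓
❓❓❓❓⬛⬛⬛⬛⬛⬛⬛❓
❓❓❓❓⬛⬛⬛⬛⬛⬛⬛❓
❓❓❓❓⬜⬜⬜⬜⬜⬛⬛❓
❓❓❓❓⬜⬜⬜⬜⬜⬛⬛❓
❓❓❓❓⬜⬜🔴⬜⬜⬛⬛❓
❓❓❓❓⬜⬜⬜⬜⬜⬛⬛❓
❓❓❓❓⬜⬜⬜⬜⬜⬛⬛❓
❓❓❓❓⬜⬜⬜⬜⬜⬛❓❓
❓❓❓❓❓❓❓❓❓❓❓❓
❓❓❓❓❓❓❓❓❓❓❓❓

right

❓❓❓❓❓❓❓❓❓❓❓❓
❓❓❓❓❓❓❓❓❓❓❓❓
❓❓❓⬛⬛⬛⬛⬛⬛⬛❓❓
❓❓❓⬛⬛⬛⬛⬛⬛⬛❓❓
❓❓❓⬜⬜⬜⬜⬜⬛⬛❓❓
❓❓❓⬜⬜⬜⬜⬜⬛⬛❓❓
❓❓❓⬜⬜⬜🔴⬜⬛⬛❓❓
❓❓❓⬜⬜⬜⬜⬜⬛⬛❓❓
❓❓❓⬜⬜⬜⬜⬜⬛⬛❓❓
❓❓❓⬜⬜⬜⬜⬜⬛❓❓❓
❓❓❓❓❓❓❓❓❓❓❓❓
❓❓❓❓❓❓❓❓❓❓❓❓

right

❓❓❓❓❓❓❓❓❓❓❓❓
❓❓❓❓❓❓❓❓❓❓❓❓
❓❓⬛⬛⬛⬛⬛⬛⬛❓❓❓
❓❓⬛⬛⬛⬛⬛⬛⬛❓❓❓
❓❓⬜⬜⬜⬜⬜⬛⬛❓❓❓
❓❓⬜⬜⬜⬜⬜⬛⬛❓❓❓
❓❓⬜⬜⬜⬜🔴⬛⬛❓❓❓
❓❓⬜⬜⬜⬜⬜⬛⬛❓❓❓
❓❓⬜⬜⬜⬜⬜⬛⬛❓❓❓
❓❓⬜⬜⬜⬜⬜⬛❓❓❓❓
❓❓❓❓❓❓❓❓❓❓❓❓
❓❓❓❓❓❓❓❓❓❓❓❓

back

❓❓❓❓❓❓❓❓❓❓❓❓
❓❓⬛⬛⬛⬛⬛⬛⬛❓❓❓
❓❓⬛⬛⬛⬛⬛⬛⬛❓❓❓
❓❓⬜⬜⬜⬜⬜⬛⬛❓❓❓
❓❓⬜⬜⬜⬜⬜⬛⬛❓❓❓
❓❓⬜⬜⬜⬜⬜⬛⬛❓❓❓
❓❓⬜⬜⬜⬜🔴⬛⬛❓❓❓
❓❓⬜⬜⬜⬜⬜⬛⬛❓❓❓
❓❓⬜⬜⬜⬜⬜⬛⬛❓❓❓
❓❓❓❓❓❓❓❓❓❓❓❓
❓❓❓❓❓❓❓❓❓❓❓❓
❓❓❓❓❓❓❓❓❓❓❓❓

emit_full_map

⬛⬛⬛⬛⬛⬛⬛
⬛⬛⬛⬛⬛⬛⬛
⬜⬜⬜⬜⬜⬛⬛
⬜⬜⬜⬜⬜⬛⬛
⬜⬜⬜⬜⬜⬛⬛
⬜⬜⬜⬜🔴⬛⬛
⬜⬜⬜⬜⬜⬛⬛
⬜⬜⬜⬜⬜⬛⬛

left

❓❓❓❓❓❓❓❓❓❓❓❓
❓❓❓⬛⬛⬛⬛⬛⬛⬛❓❓
❓❓❓⬛⬛⬛⬛⬛⬛⬛❓❓
❓❓❓⬜⬜⬜⬜⬜⬛⬛❓❓
❓❓❓⬜⬜⬜⬜⬜⬛⬛❓❓
❓❓❓⬜⬜⬜⬜⬜⬛⬛❓❓
❓❓❓⬜⬜⬜🔴⬜⬛⬛❓❓
❓❓❓⬜⬜⬜⬜⬜⬛⬛❓❓
❓❓❓⬜⬜⬜⬜⬜⬛⬛❓❓
❓❓❓❓❓❓❓❓❓❓❓❓
❓❓❓❓❓❓❓❓❓❓❓❓
❓❓❓❓❓❓❓❓❓❓❓❓

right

❓❓❓❓❓❓❓❓❓❓❓❓
❓❓⬛⬛⬛⬛⬛⬛⬛❓❓❓
❓❓⬛⬛⬛⬛⬛⬛⬛❓❓❓
❓❓⬜⬜⬜⬜⬜⬛⬛❓❓❓
❓❓⬜⬜⬜⬜⬜⬛⬛❓❓❓
❓❓⬜⬜⬜⬜⬜⬛⬛❓❓❓
❓❓⬜⬜⬜⬜🔴⬛⬛❓❓❓
❓❓⬜⬜⬜⬜⬜⬛⬛❓❓❓
❓❓⬜⬜⬜⬜⬜⬛⬛❓❓❓
❓❓❓❓❓❓❓❓❓❓❓❓
❓❓❓❓❓❓❓❓❓❓❓❓
❓❓❓❓❓❓❓❓❓❓❓❓

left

❓❓❓❓❓❓❓❓❓❓❓❓
❓❓❓⬛⬛⬛⬛⬛⬛⬛❓❓
❓❓❓⬛⬛⬛⬛⬛⬛⬛❓❓
❓❓❓⬜⬜⬜⬜⬜⬛⬛❓❓
❓❓❓⬜⬜⬜⬜⬜⬛⬛❓❓
❓❓❓⬜⬜⬜⬜⬜⬛⬛❓❓
❓❓❓⬜⬜⬜🔴⬜⬛⬛❓❓
❓❓❓⬜⬜⬜⬜⬜⬛⬛❓❓
❓❓❓⬜⬜⬜⬜⬜⬛⬛❓❓
❓❓❓❓❓❓❓❓❓❓❓❓
❓❓❓❓❓❓❓❓❓❓❓❓
❓❓❓❓❓❓❓❓❓❓❓❓

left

❓❓❓❓❓❓❓❓❓❓❓❓
❓❓❓❓⬛⬛⬛⬛⬛⬛⬛❓
❓❓❓❓⬛⬛⬛⬛⬛⬛⬛❓
❓❓❓❓⬜⬜⬜⬜⬜⬛⬛❓
❓❓❓❓⬜⬜⬜⬜⬜⬛⬛❓
❓❓❓❓⬜⬜⬜⬜⬜⬛⬛❓
❓❓❓❓⬜⬜🔴⬜⬜⬛⬛❓
❓❓❓❓⬜⬜⬜⬜⬜⬛⬛❓
❓❓❓❓⬜⬜⬜⬜⬜⬛⬛❓
❓❓❓❓❓❓❓❓❓❓❓❓
❓❓❓❓❓❓❓❓❓❓❓❓
❓❓❓❓❓❓❓❓❓❓❓❓
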